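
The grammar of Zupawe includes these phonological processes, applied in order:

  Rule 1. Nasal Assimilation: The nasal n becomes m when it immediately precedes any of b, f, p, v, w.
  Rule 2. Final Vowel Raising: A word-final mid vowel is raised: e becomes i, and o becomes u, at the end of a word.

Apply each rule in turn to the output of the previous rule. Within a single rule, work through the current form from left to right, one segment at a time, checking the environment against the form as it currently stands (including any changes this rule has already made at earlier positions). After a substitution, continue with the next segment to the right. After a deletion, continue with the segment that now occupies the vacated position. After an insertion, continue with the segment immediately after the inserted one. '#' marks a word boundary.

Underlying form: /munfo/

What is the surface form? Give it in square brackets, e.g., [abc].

Rule 1 Nasal Assimilation: [munfo] → [mumfo]
Rule 2 Final Vowel Raising: [mumfo] → [mumfu]

[mumfu]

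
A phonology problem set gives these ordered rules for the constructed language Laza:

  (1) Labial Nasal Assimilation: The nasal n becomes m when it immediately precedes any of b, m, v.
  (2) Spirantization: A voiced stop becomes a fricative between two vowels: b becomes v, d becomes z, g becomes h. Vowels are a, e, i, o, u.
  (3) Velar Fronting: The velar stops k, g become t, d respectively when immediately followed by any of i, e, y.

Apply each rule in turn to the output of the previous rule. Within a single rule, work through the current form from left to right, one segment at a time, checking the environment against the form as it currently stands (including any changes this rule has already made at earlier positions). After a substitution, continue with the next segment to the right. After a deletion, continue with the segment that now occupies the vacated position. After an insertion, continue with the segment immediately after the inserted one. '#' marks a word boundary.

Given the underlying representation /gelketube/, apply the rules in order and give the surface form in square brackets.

[deltetuve]

(1) Labial Nasal Assimilation: no change — [gelketube]
(2) Spirantization: [gelketube] → [gelketuve]
(3) Velar Fronting: [gelketuve] → [deltetuve]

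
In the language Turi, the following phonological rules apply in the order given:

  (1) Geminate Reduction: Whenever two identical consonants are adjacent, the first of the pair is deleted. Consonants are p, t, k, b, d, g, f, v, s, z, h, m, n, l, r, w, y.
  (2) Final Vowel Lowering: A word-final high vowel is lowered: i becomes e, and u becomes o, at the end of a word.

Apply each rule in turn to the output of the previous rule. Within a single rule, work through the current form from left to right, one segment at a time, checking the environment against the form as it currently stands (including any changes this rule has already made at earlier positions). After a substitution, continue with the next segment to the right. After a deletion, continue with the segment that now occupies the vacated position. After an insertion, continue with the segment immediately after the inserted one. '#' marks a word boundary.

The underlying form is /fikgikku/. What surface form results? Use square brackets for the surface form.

[fikgiko]

(1) Geminate Reduction: [fikgikku] → [fikgiku]
(2) Final Vowel Lowering: [fikgiku] → [fikgiko]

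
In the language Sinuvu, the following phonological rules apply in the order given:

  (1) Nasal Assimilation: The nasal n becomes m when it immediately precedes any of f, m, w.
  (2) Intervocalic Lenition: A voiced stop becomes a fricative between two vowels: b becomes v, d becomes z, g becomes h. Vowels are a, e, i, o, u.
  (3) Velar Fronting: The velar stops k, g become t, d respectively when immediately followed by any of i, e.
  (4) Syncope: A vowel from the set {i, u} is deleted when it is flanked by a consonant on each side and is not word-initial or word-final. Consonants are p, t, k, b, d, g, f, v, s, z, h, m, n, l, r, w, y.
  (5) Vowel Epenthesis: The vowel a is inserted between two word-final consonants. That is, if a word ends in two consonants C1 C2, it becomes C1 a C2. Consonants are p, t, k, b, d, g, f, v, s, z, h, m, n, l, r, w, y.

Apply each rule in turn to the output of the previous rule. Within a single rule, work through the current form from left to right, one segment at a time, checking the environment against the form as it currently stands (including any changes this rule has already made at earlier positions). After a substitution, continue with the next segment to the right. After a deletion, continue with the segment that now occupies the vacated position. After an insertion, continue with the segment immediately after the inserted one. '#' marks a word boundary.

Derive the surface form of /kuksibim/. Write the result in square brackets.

(1) Nasal Assimilation: no change — [kuksibim]
(2) Intervocalic Lenition: [kuksibim] → [kuksivim]
(3) Velar Fronting: no change — [kuksivim]
(4) Syncope: [kuksivim] → [kksvm]
(5) Vowel Epenthesis: [kksvm] → [kksvam]

[kksvam]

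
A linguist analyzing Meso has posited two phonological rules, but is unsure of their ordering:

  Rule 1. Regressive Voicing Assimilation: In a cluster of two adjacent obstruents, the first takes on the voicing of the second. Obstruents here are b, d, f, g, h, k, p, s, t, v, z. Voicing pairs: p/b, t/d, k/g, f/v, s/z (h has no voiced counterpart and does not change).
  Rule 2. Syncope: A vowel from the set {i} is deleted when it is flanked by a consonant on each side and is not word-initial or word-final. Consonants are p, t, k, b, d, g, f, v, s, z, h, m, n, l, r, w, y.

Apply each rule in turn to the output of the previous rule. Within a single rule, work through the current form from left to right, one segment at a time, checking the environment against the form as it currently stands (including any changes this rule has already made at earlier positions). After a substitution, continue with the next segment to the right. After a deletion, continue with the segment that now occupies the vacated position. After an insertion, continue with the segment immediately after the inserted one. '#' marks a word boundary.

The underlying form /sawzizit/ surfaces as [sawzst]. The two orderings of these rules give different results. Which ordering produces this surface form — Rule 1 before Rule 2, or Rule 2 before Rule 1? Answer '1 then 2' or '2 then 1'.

Order 1 then 2:
  1 Regressive Voicing Assimilation: no change — [sawzizit]
  2 Syncope: [sawzizit] → [sawzzt]
  result: [sawzzt]
Order 2 then 1:
  2 Syncope: [sawzizit] → [sawzzt]
  1 Regressive Voicing Assimilation: [sawzzt] → [sawzst]
  result: [sawzst]

2 then 1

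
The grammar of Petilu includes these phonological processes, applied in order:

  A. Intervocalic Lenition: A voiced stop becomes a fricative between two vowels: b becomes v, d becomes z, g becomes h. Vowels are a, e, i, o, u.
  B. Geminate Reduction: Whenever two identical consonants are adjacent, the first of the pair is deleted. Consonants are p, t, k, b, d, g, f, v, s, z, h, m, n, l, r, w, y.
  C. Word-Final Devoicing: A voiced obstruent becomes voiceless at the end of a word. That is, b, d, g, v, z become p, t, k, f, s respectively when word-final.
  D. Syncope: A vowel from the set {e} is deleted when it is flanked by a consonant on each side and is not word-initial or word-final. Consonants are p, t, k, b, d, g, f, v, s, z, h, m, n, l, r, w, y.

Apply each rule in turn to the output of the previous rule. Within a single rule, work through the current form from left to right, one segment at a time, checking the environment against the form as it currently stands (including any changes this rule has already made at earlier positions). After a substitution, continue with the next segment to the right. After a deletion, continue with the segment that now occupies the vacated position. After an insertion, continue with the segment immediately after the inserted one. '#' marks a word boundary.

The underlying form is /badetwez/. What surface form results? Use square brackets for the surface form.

[baztws]

A Intervocalic Lenition: [badetwez] → [bazetwez]
B Geminate Reduction: no change — [bazetwez]
C Word-Final Devoicing: [bazetwez] → [bazetwes]
D Syncope: [bazetwes] → [baztws]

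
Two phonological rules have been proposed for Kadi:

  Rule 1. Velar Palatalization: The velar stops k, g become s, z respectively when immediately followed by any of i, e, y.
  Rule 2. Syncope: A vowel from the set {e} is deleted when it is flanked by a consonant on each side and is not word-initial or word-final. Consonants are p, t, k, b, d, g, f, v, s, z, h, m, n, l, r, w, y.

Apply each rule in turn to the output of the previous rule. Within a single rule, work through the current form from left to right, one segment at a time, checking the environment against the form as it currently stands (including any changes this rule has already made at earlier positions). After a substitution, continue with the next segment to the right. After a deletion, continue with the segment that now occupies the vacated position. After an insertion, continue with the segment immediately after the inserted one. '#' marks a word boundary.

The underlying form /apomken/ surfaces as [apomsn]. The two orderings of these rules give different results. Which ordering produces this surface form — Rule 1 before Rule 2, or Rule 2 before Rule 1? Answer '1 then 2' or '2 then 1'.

1 then 2

Order 1 then 2:
  1 Velar Palatalization: [apomken] → [apomsen]
  2 Syncope: [apomsen] → [apomsn]
  result: [apomsn]
Order 2 then 1:
  2 Syncope: [apomken] → [apomkn]
  1 Velar Palatalization: no change — [apomkn]
  result: [apomkn]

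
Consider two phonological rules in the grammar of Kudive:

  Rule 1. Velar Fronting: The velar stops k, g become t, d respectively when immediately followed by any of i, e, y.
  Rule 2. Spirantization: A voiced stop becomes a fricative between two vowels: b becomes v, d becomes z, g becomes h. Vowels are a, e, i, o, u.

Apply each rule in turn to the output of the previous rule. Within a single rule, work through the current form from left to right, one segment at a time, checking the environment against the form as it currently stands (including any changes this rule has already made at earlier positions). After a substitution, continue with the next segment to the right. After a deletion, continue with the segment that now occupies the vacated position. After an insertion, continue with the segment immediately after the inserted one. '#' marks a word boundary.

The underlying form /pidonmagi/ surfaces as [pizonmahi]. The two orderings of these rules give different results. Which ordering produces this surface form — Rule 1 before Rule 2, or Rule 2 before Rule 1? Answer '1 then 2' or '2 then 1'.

2 then 1

Order 1 then 2:
  1 Velar Fronting: [pidonmagi] → [pidonmadi]
  2 Spirantization: [pidonmadi] → [pizonmazi]
  result: [pizonmazi]
Order 2 then 1:
  2 Spirantization: [pidonmagi] → [pizonmahi]
  1 Velar Fronting: no change — [pizonmahi]
  result: [pizonmahi]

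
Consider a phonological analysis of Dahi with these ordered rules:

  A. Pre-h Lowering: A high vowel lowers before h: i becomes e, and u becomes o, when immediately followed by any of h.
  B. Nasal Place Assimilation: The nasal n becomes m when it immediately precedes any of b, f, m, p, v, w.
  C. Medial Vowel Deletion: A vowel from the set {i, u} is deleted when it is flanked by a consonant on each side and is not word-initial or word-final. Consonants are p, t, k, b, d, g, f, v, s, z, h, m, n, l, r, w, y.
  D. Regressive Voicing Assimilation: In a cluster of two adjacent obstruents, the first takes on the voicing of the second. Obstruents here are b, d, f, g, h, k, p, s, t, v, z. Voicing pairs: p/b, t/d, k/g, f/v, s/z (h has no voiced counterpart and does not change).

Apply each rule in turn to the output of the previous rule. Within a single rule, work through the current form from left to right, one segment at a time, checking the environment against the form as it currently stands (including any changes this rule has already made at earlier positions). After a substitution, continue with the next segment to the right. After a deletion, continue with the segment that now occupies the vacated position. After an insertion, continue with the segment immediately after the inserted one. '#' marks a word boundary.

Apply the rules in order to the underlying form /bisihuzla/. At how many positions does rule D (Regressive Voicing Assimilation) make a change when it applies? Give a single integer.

A Pre-h Lowering: [bisihuzla] → [bisehuzla]
B Nasal Place Assimilation: no change — [bisehuzla]
C Medial Vowel Deletion: [bisehuzla] → [bsehzla]
D Regressive Voicing Assimilation: [bsehzla] → [psehzla]
Rule D changed 1 position(s).

1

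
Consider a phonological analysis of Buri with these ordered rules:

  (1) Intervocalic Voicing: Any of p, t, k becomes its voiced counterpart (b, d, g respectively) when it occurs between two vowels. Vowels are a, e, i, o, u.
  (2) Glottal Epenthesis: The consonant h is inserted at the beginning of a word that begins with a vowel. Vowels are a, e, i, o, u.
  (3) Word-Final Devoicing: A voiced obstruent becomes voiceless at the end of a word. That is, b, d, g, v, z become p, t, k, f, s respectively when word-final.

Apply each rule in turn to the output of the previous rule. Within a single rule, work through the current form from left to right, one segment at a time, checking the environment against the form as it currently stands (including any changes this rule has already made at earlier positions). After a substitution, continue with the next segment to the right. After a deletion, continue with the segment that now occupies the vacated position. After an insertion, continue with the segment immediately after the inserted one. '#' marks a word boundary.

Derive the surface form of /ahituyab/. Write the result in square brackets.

[hahiduyap]

(1) Intervocalic Voicing: [ahituyab] → [ahiduyab]
(2) Glottal Epenthesis: [ahiduyab] → [hahiduyab]
(3) Word-Final Devoicing: [hahiduyab] → [hahiduyap]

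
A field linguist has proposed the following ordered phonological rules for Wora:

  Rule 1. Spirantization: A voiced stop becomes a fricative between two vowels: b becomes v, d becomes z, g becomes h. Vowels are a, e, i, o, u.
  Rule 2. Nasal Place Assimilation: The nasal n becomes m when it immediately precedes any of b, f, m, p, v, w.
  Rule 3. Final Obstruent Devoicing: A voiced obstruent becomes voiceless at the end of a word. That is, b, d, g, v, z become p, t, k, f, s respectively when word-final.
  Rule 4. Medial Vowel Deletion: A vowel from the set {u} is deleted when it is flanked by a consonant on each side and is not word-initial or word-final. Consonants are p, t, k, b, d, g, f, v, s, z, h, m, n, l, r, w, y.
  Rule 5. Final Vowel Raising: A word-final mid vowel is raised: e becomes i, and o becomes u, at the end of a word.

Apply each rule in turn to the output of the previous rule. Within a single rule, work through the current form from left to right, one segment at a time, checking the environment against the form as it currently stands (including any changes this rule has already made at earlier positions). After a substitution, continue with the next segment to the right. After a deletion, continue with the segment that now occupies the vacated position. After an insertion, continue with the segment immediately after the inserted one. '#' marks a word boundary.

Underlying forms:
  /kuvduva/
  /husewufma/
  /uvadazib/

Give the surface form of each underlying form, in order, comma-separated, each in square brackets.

[kvdva], [hsewfma], [uvazazip]

/kuvduva/:
  Rule 1 Spirantization: no change — [kuvduva]
  Rule 2 Nasal Place Assimilation: no change — [kuvduva]
  Rule 3 Final Obstruent Devoicing: no change — [kuvduva]
  Rule 4 Medial Vowel Deletion: [kuvduva] → [kvdva]
  Rule 5 Final Vowel Raising: no change — [kvdva]
/husewufma/:
  Rule 1 Spirantization: no change — [husewufma]
  Rule 2 Nasal Place Assimilation: no change — [husewufma]
  Rule 3 Final Obstruent Devoicing: no change — [husewufma]
  Rule 4 Medial Vowel Deletion: [husewufma] → [hsewfma]
  Rule 5 Final Vowel Raising: no change — [hsewfma]
/uvadazib/:
  Rule 1 Spirantization: [uvadazib] → [uvazazib]
  Rule 2 Nasal Place Assimilation: no change — [uvazazib]
  Rule 3 Final Obstruent Devoicing: [uvazazib] → [uvazazip]
  Rule 4 Medial Vowel Deletion: no change — [uvazazip]
  Rule 5 Final Vowel Raising: no change — [uvazazip]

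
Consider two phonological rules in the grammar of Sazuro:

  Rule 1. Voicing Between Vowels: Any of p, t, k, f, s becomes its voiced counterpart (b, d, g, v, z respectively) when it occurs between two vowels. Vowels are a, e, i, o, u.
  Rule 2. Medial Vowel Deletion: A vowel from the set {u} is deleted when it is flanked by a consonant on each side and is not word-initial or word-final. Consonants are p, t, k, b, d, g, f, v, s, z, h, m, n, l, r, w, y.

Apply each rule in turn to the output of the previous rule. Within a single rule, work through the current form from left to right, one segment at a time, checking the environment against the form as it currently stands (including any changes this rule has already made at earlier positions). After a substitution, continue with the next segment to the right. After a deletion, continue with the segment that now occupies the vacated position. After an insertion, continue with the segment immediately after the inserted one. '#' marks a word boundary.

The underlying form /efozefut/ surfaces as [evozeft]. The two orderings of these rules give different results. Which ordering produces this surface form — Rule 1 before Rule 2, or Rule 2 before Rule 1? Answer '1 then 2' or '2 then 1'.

Order 1 then 2:
  1 Voicing Between Vowels: [efozefut] → [evozevut]
  2 Medial Vowel Deletion: [evozevut] → [evozevt]
  result: [evozevt]
Order 2 then 1:
  2 Medial Vowel Deletion: [efozefut] → [efozeft]
  1 Voicing Between Vowels: [efozeft] → [evozeft]
  result: [evozeft]

2 then 1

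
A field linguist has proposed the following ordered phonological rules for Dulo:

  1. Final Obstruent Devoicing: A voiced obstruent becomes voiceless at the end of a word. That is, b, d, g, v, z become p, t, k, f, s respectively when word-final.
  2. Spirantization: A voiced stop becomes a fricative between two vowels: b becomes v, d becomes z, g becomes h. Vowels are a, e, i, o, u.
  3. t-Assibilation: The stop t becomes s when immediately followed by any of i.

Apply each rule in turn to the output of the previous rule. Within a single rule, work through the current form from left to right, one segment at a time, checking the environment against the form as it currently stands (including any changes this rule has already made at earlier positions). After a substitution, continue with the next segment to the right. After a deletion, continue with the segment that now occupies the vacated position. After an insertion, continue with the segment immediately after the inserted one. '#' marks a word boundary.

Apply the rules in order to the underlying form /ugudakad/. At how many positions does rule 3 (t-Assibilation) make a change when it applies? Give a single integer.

0

1 Final Obstruent Devoicing: [ugudakad] → [ugudakat]
2 Spirantization: [ugudakat] → [uhuzakat]
3 t-Assibilation: no change — [uhuzakat]
Rule 3 changed 0 position(s).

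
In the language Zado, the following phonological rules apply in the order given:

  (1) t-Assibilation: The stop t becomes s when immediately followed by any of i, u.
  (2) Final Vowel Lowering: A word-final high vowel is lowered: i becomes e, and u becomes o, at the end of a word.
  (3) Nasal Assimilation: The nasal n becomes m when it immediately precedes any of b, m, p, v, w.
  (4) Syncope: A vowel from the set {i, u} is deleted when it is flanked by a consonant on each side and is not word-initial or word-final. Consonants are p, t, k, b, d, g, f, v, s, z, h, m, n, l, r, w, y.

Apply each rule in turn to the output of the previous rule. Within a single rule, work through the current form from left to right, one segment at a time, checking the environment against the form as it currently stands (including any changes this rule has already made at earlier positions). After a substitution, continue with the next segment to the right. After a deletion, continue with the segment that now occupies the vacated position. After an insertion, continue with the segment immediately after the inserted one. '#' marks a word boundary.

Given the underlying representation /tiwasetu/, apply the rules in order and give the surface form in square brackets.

(1) t-Assibilation: [tiwasetu] → [siwasesu]
(2) Final Vowel Lowering: [siwasesu] → [siwaseso]
(3) Nasal Assimilation: no change — [siwaseso]
(4) Syncope: [siwaseso] → [swaseso]

[swaseso]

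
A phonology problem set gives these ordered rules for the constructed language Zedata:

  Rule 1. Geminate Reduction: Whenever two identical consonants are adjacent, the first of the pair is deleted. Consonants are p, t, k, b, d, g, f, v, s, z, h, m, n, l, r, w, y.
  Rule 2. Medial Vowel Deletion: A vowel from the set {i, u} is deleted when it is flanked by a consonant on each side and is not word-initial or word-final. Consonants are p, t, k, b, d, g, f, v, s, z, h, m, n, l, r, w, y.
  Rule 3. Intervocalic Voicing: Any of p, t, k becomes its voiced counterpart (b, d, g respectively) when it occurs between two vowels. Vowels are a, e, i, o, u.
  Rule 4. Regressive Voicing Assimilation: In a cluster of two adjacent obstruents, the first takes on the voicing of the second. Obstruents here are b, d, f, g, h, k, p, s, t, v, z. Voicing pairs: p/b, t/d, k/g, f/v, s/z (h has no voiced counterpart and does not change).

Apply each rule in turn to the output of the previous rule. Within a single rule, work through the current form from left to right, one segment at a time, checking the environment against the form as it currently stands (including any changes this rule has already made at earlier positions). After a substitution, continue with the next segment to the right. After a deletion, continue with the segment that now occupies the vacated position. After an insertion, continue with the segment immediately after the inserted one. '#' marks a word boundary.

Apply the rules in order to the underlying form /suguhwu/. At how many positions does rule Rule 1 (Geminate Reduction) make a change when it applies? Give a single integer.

0

Rule 1 Geminate Reduction: no change — [suguhwu]
Rule 2 Medial Vowel Deletion: [suguhwu] → [sghwu]
Rule 3 Intervocalic Voicing: no change — [sghwu]
Rule 4 Regressive Voicing Assimilation: [sghwu] → [zkhwu]
Rule Rule 1 changed 0 position(s).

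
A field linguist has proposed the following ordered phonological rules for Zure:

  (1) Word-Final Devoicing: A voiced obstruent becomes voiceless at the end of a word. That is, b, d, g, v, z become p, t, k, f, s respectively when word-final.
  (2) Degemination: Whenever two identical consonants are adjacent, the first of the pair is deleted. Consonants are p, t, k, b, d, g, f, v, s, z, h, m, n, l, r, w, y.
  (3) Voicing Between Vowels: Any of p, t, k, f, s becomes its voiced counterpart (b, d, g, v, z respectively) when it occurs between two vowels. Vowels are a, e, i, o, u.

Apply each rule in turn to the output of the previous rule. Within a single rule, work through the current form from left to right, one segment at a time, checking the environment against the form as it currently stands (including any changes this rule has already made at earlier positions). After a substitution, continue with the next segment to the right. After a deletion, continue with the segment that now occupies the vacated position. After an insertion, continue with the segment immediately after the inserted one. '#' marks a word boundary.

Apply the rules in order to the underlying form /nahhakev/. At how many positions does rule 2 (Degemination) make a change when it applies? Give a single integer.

1

(1) Word-Final Devoicing: [nahhakev] → [nahhakef]
(2) Degemination: [nahhakef] → [nahakef]
(3) Voicing Between Vowels: [nahakef] → [nahagef]
Rule 2 changed 1 position(s).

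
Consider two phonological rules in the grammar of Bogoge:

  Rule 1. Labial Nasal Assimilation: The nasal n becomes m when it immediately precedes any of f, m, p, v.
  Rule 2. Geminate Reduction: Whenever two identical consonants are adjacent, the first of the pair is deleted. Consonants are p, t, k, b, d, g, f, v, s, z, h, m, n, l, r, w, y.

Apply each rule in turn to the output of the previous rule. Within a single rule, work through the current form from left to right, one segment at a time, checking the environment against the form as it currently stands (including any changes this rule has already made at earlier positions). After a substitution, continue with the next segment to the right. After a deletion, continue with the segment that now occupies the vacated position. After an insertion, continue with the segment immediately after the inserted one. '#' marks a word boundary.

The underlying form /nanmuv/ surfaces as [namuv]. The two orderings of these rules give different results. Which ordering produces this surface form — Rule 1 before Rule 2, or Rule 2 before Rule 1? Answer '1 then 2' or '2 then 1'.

Order 1 then 2:
  1 Labial Nasal Assimilation: [nanmuv] → [nammuv]
  2 Geminate Reduction: [nammuv] → [namuv]
  result: [namuv]
Order 2 then 1:
  2 Geminate Reduction: no change — [nanmuv]
  1 Labial Nasal Assimilation: [nanmuv] → [nammuv]
  result: [nammuv]

1 then 2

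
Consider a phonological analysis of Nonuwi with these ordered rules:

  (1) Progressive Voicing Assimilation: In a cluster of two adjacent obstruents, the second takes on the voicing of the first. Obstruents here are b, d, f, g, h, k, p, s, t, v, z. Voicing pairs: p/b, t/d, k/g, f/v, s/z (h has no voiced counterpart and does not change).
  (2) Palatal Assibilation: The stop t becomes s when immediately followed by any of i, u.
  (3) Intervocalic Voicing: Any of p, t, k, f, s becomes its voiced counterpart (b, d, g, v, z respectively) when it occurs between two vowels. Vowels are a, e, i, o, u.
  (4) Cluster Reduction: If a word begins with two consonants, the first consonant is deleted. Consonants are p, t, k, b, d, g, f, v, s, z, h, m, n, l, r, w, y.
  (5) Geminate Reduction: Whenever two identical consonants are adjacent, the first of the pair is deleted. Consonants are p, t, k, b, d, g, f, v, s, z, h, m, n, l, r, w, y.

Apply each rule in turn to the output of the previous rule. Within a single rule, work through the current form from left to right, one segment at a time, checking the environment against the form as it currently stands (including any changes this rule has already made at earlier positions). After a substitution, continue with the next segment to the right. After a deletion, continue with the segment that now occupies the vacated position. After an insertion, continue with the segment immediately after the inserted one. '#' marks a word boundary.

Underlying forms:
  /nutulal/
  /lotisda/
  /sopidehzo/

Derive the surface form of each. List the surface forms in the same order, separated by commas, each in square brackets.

/nutulal/:
  (1) Progressive Voicing Assimilation: no change — [nutulal]
  (2) Palatal Assibilation: [nutulal] → [nusulal]
  (3) Intervocalic Voicing: [nusulal] → [nuzulal]
  (4) Cluster Reduction: no change — [nuzulal]
  (5) Geminate Reduction: no change — [nuzulal]
/lotisda/:
  (1) Progressive Voicing Assimilation: [lotisda] → [lotista]
  (2) Palatal Assibilation: [lotista] → [losista]
  (3) Intervocalic Voicing: [losista] → [lozista]
  (4) Cluster Reduction: no change — [lozista]
  (5) Geminate Reduction: no change — [lozista]
/sopidehzo/:
  (1) Progressive Voicing Assimilation: [sopidehzo] → [sopidehso]
  (2) Palatal Assibilation: no change — [sopidehso]
  (3) Intervocalic Voicing: [sopidehso] → [sobidehso]
  (4) Cluster Reduction: no change — [sobidehso]
  (5) Geminate Reduction: no change — [sobidehso]

[nuzulal], [lozista], [sobidehso]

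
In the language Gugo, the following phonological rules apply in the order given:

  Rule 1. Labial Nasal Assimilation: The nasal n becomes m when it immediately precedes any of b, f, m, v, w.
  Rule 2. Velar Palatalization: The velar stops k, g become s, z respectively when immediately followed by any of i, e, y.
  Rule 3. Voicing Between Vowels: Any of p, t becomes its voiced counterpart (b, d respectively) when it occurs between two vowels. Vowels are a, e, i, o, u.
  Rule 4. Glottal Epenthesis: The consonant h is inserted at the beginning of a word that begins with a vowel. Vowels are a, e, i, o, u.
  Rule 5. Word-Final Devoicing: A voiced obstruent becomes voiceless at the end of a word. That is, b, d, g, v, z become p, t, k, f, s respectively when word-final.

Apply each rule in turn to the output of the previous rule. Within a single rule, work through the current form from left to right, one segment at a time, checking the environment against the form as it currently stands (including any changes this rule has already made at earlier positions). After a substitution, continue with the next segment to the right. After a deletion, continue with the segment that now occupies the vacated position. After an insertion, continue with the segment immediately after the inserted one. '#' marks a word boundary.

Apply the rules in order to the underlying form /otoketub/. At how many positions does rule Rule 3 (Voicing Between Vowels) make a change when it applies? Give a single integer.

Rule 1 Labial Nasal Assimilation: no change — [otoketub]
Rule 2 Velar Palatalization: [otoketub] → [otosetub]
Rule 3 Voicing Between Vowels: [otosetub] → [odosedub]
Rule 4 Glottal Epenthesis: [odosedub] → [hodosedub]
Rule 5 Word-Final Devoicing: [hodosedub] → [hodosedup]
Rule Rule 3 changed 2 position(s).

2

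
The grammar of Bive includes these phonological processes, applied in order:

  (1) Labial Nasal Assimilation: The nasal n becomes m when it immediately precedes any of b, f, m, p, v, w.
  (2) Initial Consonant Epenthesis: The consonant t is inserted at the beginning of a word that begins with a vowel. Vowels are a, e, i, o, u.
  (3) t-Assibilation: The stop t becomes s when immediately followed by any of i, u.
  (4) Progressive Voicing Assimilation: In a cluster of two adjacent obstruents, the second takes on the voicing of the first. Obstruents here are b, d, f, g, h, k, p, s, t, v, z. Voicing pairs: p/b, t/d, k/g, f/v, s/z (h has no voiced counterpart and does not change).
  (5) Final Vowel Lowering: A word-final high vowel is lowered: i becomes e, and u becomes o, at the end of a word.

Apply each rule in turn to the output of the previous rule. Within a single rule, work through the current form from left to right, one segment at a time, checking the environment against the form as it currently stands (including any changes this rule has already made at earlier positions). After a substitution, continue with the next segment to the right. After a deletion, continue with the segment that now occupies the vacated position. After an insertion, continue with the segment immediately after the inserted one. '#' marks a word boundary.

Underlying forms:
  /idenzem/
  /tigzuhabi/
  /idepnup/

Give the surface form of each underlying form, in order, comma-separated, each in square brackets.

/idenzem/:
  (1) Labial Nasal Assimilation: no change — [idenzem]
  (2) Initial Consonant Epenthesis: [idenzem] → [tidenzem]
  (3) t-Assibilation: [tidenzem] → [sidenzem]
  (4) Progressive Voicing Assimilation: no change — [sidenzem]
  (5) Final Vowel Lowering: no change — [sidenzem]
/tigzuhabi/:
  (1) Labial Nasal Assimilation: no change — [tigzuhabi]
  (2) Initial Consonant Epenthesis: no change — [tigzuhabi]
  (3) t-Assibilation: [tigzuhabi] → [sigzuhabi]
  (4) Progressive Voicing Assimilation: no change — [sigzuhabi]
  (5) Final Vowel Lowering: [sigzuhabi] → [sigzuhabe]
/idepnup/:
  (1) Labial Nasal Assimilation: no change — [idepnup]
  (2) Initial Consonant Epenthesis: [idepnup] → [tidepnup]
  (3) t-Assibilation: [tidepnup] → [sidepnup]
  (4) Progressive Voicing Assimilation: no change — [sidepnup]
  (5) Final Vowel Lowering: no change — [sidepnup]

[sidenzem], [sigzuhabe], [sidepnup]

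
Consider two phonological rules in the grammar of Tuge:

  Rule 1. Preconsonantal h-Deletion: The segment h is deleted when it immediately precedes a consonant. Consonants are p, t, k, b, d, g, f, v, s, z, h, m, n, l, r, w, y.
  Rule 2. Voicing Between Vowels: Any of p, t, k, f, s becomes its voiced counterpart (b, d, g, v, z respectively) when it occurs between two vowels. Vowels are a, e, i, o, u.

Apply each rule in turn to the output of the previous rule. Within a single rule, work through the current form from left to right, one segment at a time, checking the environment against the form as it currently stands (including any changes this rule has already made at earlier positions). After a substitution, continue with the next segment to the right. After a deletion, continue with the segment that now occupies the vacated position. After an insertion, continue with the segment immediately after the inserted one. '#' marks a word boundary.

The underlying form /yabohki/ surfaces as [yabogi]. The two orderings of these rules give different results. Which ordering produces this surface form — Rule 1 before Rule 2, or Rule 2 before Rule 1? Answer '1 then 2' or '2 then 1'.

1 then 2

Order 1 then 2:
  1 Preconsonantal h-Deletion: [yabohki] → [yaboki]
  2 Voicing Between Vowels: [yaboki] → [yabogi]
  result: [yabogi]
Order 2 then 1:
  2 Voicing Between Vowels: no change — [yabohki]
  1 Preconsonantal h-Deletion: [yabohki] → [yaboki]
  result: [yaboki]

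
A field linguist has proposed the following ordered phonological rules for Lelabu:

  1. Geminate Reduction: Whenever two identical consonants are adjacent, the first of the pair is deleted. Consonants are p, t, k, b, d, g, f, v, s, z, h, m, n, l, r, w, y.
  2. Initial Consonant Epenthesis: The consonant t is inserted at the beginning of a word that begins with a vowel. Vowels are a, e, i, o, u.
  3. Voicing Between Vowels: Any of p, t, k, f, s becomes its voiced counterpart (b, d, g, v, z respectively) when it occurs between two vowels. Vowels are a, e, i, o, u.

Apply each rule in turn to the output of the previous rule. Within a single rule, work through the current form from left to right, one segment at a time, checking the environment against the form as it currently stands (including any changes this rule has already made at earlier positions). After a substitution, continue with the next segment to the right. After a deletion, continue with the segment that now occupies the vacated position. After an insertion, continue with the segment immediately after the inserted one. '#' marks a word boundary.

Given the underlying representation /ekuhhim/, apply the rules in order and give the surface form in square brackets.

1 Geminate Reduction: [ekuhhim] → [ekuhim]
2 Initial Consonant Epenthesis: [ekuhim] → [tekuhim]
3 Voicing Between Vowels: [tekuhim] → [teguhim]

[teguhim]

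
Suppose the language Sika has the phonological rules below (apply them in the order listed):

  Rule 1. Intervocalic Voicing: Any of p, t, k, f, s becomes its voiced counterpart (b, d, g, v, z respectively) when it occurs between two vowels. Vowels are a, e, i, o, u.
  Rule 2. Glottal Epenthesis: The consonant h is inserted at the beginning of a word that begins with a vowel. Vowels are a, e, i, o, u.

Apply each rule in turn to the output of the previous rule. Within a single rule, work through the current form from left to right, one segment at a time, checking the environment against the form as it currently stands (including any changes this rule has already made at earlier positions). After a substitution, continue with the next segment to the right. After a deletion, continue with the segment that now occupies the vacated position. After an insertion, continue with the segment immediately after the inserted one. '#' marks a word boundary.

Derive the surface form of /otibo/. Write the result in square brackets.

Rule 1 Intervocalic Voicing: [otibo] → [odibo]
Rule 2 Glottal Epenthesis: [odibo] → [hodibo]

[hodibo]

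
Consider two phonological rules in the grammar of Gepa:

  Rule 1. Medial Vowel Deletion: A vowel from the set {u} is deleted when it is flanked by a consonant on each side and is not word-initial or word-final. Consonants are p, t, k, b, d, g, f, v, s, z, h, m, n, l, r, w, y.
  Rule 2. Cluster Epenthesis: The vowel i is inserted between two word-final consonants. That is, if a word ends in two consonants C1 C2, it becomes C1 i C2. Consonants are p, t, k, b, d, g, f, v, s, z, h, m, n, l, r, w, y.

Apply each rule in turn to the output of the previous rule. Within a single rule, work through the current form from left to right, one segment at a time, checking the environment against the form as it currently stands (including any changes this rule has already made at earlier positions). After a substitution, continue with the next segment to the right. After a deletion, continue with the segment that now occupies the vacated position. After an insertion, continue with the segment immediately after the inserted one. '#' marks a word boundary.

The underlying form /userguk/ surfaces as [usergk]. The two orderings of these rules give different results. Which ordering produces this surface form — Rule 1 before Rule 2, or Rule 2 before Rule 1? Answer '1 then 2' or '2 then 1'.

2 then 1

Order 1 then 2:
  1 Medial Vowel Deletion: [userguk] → [usergk]
  2 Cluster Epenthesis: [usergk] → [usergik]
  result: [usergik]
Order 2 then 1:
  2 Cluster Epenthesis: no change — [userguk]
  1 Medial Vowel Deletion: [userguk] → [usergk]
  result: [usergk]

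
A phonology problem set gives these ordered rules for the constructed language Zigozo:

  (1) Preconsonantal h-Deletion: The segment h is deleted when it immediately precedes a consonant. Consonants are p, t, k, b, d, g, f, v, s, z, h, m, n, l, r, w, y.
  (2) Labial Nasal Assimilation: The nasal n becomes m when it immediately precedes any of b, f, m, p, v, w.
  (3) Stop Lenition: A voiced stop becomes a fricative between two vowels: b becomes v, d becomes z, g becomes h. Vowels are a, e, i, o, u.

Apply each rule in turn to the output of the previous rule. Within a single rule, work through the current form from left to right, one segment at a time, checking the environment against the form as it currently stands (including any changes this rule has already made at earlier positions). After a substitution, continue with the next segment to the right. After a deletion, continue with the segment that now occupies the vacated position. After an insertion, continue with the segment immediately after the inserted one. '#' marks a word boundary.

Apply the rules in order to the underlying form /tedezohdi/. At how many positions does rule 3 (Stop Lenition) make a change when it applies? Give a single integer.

2

(1) Preconsonantal h-Deletion: [tedezohdi] → [tedezodi]
(2) Labial Nasal Assimilation: no change — [tedezodi]
(3) Stop Lenition: [tedezodi] → [tezezozi]
Rule 3 changed 2 position(s).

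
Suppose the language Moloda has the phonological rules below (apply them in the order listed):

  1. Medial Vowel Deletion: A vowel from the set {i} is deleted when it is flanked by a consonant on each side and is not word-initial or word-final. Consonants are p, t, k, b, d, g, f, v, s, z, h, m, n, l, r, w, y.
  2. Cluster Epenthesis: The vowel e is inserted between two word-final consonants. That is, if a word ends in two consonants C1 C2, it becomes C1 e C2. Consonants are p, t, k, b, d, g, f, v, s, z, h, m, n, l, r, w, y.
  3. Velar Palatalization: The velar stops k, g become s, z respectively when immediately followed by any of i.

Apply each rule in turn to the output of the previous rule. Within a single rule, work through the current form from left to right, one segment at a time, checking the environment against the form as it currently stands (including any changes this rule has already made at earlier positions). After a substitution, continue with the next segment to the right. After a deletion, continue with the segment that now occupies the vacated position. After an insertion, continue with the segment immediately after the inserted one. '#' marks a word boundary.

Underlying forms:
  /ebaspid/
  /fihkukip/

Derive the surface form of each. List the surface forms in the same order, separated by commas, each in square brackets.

/ebaspid/:
  1 Medial Vowel Deletion: [ebaspid] → [ebaspd]
  2 Cluster Epenthesis: [ebaspd] → [ebasped]
  3 Velar Palatalization: no change — [ebasped]
/fihkukip/:
  1 Medial Vowel Deletion: [fihkukip] → [fhkukp]
  2 Cluster Epenthesis: [fhkukp] → [fhkukep]
  3 Velar Palatalization: no change — [fhkukep]

[ebasped], [fhkukep]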